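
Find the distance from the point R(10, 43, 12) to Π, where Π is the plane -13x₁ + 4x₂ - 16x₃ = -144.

n = (-13, 4, -16); n·P − (-144) = -6; |n| = 21; distance = 6/21 = 2/7.

2/7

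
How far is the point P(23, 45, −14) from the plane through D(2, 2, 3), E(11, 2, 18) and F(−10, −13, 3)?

8√2/5

DE = (9, 0, 15) and DF = (−12, −15, 0), so a normal is n = DE × DF = (225, −180, −135).
n = (225, −180, −135); n·P − (-315) = -720; |n| = 225√2; distance = 720/(225√2) = 8√2/5.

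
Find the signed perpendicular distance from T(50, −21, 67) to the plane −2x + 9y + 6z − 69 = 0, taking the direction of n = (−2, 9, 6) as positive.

n·T − 69 = 44.
|n| = 11, so the signed distance is 44/11 = 4.

4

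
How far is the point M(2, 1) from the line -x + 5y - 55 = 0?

2√26

The normal to the line is n = (-1, 5) with |n| = √26.
|n·M − 55| = |3 − 55| = 52, so the distance is 52/√26 = 2√26.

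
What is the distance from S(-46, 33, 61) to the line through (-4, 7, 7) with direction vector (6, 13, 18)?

18√10

Direction vector d = (6, 13, 18).
AP = (-42, 26, 54); AP·d = 1058, |AP|² = 5356, |d|² = 529.
distance² = |AP|² − (AP·d)²/|d|² = 5356 − 1119364/529 = 3240, so the distance is 18√10.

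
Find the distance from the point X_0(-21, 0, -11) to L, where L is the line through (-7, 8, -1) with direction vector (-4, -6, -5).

Direction vector d = (-4, -6, -5).
AP = (-14, -8, -10), and AP × d = (-20, -30, 52).
|AP × d|² = 4004 and |d|² = 77, so the distance is √(4004/77) = √52 = 2√13.

2√13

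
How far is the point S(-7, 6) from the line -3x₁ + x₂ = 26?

The normal to the line is n = (-3, 1) with |n| = √10.
|n·S − 26| = |27 − 26| = 1, so the distance is 1/√10.

√10/10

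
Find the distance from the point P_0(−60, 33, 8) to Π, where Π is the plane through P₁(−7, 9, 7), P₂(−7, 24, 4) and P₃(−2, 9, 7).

P₁P₂ = (0, 15, −3) and P₁P₃ = (5, 0, 0), so a normal is n = P₁P₂ × P₁P₃ = (0, −15, −75).
Then n·(−60, 33, 8) − (−660) = −435.
|n| = √(0 + 225 + 5625) = 15√26, so the distance is |-435|/(15√26) = 29√26/26.

29/√26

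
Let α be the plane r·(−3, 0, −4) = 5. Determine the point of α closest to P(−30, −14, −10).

(-15, -14, 10)

n = (−3, 0, −4), |n|² = 25, and n·P − 5 = 125.
t = 125/25 = 5, so the foot is P − t·n = (−30, −14, −10) − 5·(−3, 0, −4) = (−15, −14, 10).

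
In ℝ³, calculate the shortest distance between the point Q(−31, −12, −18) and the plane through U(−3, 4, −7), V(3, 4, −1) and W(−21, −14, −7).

UV = (6, 0, 6) and UW = (−18, −18, 0), so a normal is n = UV × UW = (108, −108, −108).
Then n·(−31, −12, −18) − 0 = −108.
|n| = √(11664 + 11664 + 11664) = 108√3, so the distance is |-108|/(108√3) = 1/√3.

√3/3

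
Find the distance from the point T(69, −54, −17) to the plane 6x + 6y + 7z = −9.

20/11

d = |6·69 + 6·(-54) + 7·(-17) − (-9)| / √(36 + 36 + 49) = |-20| / 11 = 20/11.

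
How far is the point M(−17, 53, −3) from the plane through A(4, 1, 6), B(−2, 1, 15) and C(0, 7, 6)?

AB = (−6, 0, 9) and AC = (−4, 6, 0), so a normal is n = AB × AC = (−54, −36, −36).
n = (−54, −36, −36); n·P − (-468) = -414; |n| = 18√17; distance = 414/(18√17) = 23/√17.

23√17/17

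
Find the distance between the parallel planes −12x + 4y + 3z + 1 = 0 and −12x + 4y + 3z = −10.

With common normal n = (−12, 4, 3) (|n| = 13), the distance is |(-1) − (-10)|/|n| = 9/13.

9/13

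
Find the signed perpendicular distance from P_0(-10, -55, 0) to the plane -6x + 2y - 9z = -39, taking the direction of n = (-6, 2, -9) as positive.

-1

n·P_0 − (-39) = -11.
|n| = 11, so the signed distance is -11/11 = -1.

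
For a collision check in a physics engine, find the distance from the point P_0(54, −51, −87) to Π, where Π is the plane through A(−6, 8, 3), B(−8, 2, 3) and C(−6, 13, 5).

28/√65

AB = (−2, −6, 0) and AC = (0, 5, 2), so a normal is n = AB × AC = (−12, 4, −10).
Then n·(54, −51, −87) − 74 = −56.
|n| = √(144 + 16 + 100) = 2√65, so the distance is |-56|/(2√65) = 28√65/65.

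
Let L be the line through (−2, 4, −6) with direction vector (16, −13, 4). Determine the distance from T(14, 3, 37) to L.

3√185

Direction vector d = (16, −13, 4).
AP = (16, −1, 43); AP·d = 441, |AP|² = 2106, |d|² = 441.
distance² = |AP|² − (AP·d)²/|d|² = 2106 − 194481/441 = 1665, so the distance is 3√185.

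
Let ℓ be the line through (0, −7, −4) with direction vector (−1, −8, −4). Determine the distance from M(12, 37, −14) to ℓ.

2√221

Direction vector d = (−1, −8, −4).
AP = (12, 44, −10); AP·d = -324, |AP|² = 2180, |d|² = 81.
distance² = |AP|² − (AP·d)²/|d|² = 2180 − 104976/81 = 884, so the distance is 2√221.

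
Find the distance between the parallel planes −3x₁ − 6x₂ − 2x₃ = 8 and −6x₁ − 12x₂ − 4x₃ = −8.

12/7

Divide the second equation by 2 to match normals: −3x₁ − 6x₂ − 2x₃ = -4.
Both planes have normal n = (−3, −6, −2), |n| = 7. Any point on the first plane is at distance |(-4) − 8|/|n| = 12/7 from the second.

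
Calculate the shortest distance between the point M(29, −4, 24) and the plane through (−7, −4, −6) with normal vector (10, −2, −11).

The plane has equation n·(r − (−7, −4, −6)) = 0, i.e. n·r = 4.
Then n·(29, −4, 24) − 4 = 30.
|n| = √(100 + 4 + 121) = 15, so the distance is |30|/15 = 2.

2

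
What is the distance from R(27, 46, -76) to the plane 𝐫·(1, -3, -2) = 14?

Normal vector n = (1, -3, -2), and n·(27, 46, -76) - 14 = 27.
|n| = √(1 + 9 + 4) = √14, so the distance is |27|/√14 = 27/√14.

27√14/14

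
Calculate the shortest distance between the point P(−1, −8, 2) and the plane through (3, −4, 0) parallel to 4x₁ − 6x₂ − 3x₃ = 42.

2/√61

Parallel planes share the normal n = (4, −6, −3); since (3, −4, 0) lies on the plane, its equation is 4x₁ − 6x₂ − 3x₃ = 36.
d = |4·(-1) + (-6)·(-8) + (-3)·2 − 36| / √(16 + 36 + 9) = |2| / √61 = 2/√61.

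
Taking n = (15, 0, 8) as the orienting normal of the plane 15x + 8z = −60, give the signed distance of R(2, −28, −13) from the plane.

-14/17

n·R − (-60) = -14.
|n| = 17, so the signed distance is -14/17.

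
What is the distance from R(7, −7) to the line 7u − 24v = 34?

183/25

d = |7·7 + (-24)·(-7) − 34| / √(49 + 576) = |183|/25 = 183/25.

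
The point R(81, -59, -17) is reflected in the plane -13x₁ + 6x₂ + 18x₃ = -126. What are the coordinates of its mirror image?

With n = (-13, 6, 18), the signed offset is (n·R − (-126))/|n|² = -1587/529 = -3.
R' = R − 2t·n = (81, -59, -17) − (-6)·(-13, 6, 18) = (3, -23, 91).

(3, -23, 91)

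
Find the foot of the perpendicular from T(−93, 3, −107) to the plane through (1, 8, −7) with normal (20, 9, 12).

(7, 48, -47)

The perpendicular from T has direction n = (20, 9, 12): r = (−93, 3, −107) + μ(20, 9, 12).
Substitute into the plane: n·(T + μn) = 8 gives -3117 + 625μ = 8, so μ = 5.
Foot = (−93, 3, −107) + 5·(20, 9, 12) = (7, 48, −47).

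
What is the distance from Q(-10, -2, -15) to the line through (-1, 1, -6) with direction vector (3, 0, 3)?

3

Direction vector d = (3, 0, 3).
AP = (-9, -3, -9), and AP × d = (-9, 0, 9).
|AP × d|² = 162 and |d|² = 18, so the distance is √(162/18) = √9 = 3.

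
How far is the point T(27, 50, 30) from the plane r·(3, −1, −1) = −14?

n = (3, −1, −1); n·P − (-14) = 15; |n| = √11; distance = 15/√11 = 15√11/11.

15/√11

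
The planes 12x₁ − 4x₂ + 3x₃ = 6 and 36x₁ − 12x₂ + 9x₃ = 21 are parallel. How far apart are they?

1/13

Divide the second equation by 3 to match normals: 12x₁ − 4x₂ + 3x₃ = 7.
Both planes have normal n = (12, −4, 3), |n| = 13. Any point on the first plane is at distance |7 − 6|/|n| = 1/13 from the second.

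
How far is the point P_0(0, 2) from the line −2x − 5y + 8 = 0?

The normal to the line is n = (−2, −5) with |n| = √29.
|n·P_0 − (-8)| = |-10 − (-8)| = 2, so the distance is 2/√29.

2/√29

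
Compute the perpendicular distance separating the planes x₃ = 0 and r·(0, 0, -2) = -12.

Divide the second equation by -2 to match normals: x₃ = 6.
Both planes have normal n = (0, 0, 1), |n| = 1. Any point on the first plane is at distance |6 − 0|/|n| = 6/1 = 6 from the second.

6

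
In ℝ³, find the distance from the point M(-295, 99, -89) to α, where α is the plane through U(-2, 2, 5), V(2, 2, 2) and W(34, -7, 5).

7

UV = (4, 0, -3) and UW = (36, -9, 0), so a normal is n = UV × UW = (-27, -108, -36).
d = |(-27)·(-295) + (-108)·99 + (-36)·(-89) − (-342)| / √(729 + 11664 + 1296) = |819| / 117 = 7.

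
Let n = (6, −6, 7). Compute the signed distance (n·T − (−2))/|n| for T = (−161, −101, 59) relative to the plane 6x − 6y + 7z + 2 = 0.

n·T − (-2) = 55.
|n| = 11, so the signed distance is 55/11 = 5.

5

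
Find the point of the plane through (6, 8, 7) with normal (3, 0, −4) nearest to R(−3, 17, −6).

n = (3, 0, −4), |n|² = 25, and n·R − (-10) = 25.
t = 25/25 = 1, so the foot is R − t·n = (−3, 17, −6) − 1·(3, 0, −4) = (−6, 17, −2).

(-6, 17, -2)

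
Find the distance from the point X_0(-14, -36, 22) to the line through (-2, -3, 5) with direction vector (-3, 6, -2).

Direction vector d = (-3, 6, -2).
AP = (-12, -33, 17), and AP × d = (-36, -75, -171).
|AP × d|² = 36162 and |d|² = 49, so the distance is √(36162/49) = √738 = 3√82.

3√82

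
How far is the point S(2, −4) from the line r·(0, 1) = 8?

d = |0·2 + 1·(-4) − 8| / √(0 + 1) = |-12|/1 = 12.

12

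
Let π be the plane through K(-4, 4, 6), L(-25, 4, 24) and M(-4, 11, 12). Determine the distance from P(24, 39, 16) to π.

KL = (-21, 0, 18) and KM = (0, 7, 6), so a normal is n = KL × KM = (-126, 126, -147).
Then n·(24, 39, 16) - 126 = -588.
|n| = √(15876 + 15876 + 21609) = 231, so the distance is |-588|/231 = 28/11.

28/11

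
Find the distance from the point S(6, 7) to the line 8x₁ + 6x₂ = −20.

The normal to the line is n = (8, 6) with |n| = 10.
|n·S − (-20)| = |90 − (-20)| = 110, so the distance is 110/10 = 11.

11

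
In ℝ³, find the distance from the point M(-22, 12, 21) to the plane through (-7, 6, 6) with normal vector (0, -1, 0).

6

The plane has equation n·(r − (-7, 6, 6)) = 0, i.e. n·r = -6.
d = |(-1)·12 − (-6)| / √(0 + 1 + 0) = |-6| / 1 = 6.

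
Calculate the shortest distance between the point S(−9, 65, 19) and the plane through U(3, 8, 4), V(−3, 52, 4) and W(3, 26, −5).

UV = (−6, 44, 0) and UW = (0, 18, −9), so a normal is n = UV × UW = (−396, −54, −108).
Then n·(−9, 65, 19) − (−2052) = 54.
|n| = √(156816 + 2916 + 11664) = 414, so the distance is |54|/414 = 3/23.

3/23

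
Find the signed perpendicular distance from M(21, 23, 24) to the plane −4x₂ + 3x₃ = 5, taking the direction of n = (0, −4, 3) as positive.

-5

n·M − 5 = -25.
|n| = 5, so the signed distance is -25/5 = -5.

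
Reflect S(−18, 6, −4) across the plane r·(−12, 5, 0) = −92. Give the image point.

n = (−12, 5, 0), |n|² = 169, n·S − (-92) = 338, so t = 338/169 = 2.
Foot F = S − 2·n = (6, −4, −4); the reflection is 2F − S = (30, −14, −4).

(30, -14, -4)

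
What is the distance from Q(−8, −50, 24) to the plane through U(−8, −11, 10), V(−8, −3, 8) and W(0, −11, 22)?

UV = (0, 8, −2) and UW = (8, 0, 12), so a normal is n = UV × UW = (96, −16, −64).
n = (96, −16, −64); n·P − (-1232) = -272; |n| = 16√53; distance = 272/(16√53) = 17/√53.

17√53/53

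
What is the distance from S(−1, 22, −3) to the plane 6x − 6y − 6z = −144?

n = (6, −6, −6); n·P − (-144) = 24; |n| = 6√3; distance = 24/(6√3) = 4√3/3.

4/√3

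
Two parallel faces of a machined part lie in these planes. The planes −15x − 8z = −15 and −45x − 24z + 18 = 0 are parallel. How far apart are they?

9/17

Divide the second equation by 3 to match normals: −15x − 8z = -6.
With common normal n = (−15, 0, −8) (|n| = 17), the distance is |(-15) − (-6)|/|n| = 9/17.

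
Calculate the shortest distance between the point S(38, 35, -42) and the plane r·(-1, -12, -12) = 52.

d = |(-1)·38 + (-12)·35 + (-12)·(-42) − 52| / √(1 + 144 + 144) = |-6| / 17 = 6/17.

6/17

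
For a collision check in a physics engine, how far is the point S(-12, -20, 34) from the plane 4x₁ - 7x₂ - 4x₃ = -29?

d = |4·(-12) + (-7)·(-20) + (-4)·34 − (-29)| / √(16 + 49 + 16) = |-15| / 9 = 5/3.

5/3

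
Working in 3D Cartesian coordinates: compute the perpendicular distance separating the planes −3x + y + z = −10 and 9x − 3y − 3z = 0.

Divide the second equation by -3 to match normals: −3x + y + z = 0.
With common normal n = (−3, 1, 1) (|n| = √11), the distance is |(-10) − 0|/|n| = 10/√11.

10/√11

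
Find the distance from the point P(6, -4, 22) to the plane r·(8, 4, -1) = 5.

5/9

Normal vector n = (8, 4, -1), and n·(6, -4, 22) - 5 = 5.
|n| = √(64 + 16 + 1) = 9, so the distance is |5|/9 = 5/9.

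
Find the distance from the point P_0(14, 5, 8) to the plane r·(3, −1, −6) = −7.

4/√46

Normal vector n = (3, −1, −6), and n·(14, 5, 8) − (−7) = −4.
|n| = √(9 + 1 + 36) = √46, so the distance is |-4|/√46 = 4/√46.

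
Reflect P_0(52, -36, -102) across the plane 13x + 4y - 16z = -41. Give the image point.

(-78, -76, 58)

n = (13, 4, -16), |n|² = 441, n·P_0 − (-41) = 2205, so t = 2205/441 = 5.
Foot F = P_0 − 5·n = (-13, -56, -22); the reflection is 2F − P_0 = (-78, -76, 58).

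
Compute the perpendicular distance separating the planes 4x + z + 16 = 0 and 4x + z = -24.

8√17/17

With common normal n = (4, 0, 1) (|n| = √17), the distance is |(-16) − (-24)|/|n| = 8/√17 = 8√17/17.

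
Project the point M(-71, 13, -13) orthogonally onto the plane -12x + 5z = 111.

(-23, 13, -33)

The perpendicular from M has direction n = (-12, 0, 5): r = (-71, 13, -13) + μ(-12, 0, 5).
Substitute into the plane: n·(M + μn) = 111 gives 787 + 169μ = 111, so μ = -4.
Foot = (-71, 13, -13) + (-4)·(-12, 0, 5) = (-23, 13, -33).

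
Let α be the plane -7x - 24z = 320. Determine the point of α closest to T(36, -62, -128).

The perpendicular from T has direction n = (-7, 0, -24): r = (36, -62, -128) + t(-7, 0, -24).
Substitute into the plane: n·(T + tn) = 320 gives 2820 + 625t = 320, so t = -4.
Foot = (36, -62, -128) + (-4)·(-7, 0, -24) = (64, -62, -32).

(64, -62, -32)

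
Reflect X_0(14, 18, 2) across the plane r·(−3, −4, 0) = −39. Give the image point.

(-4, -6, 2)

n = (−3, −4, 0), |n|² = 25, n·X_0 − (-39) = -75, so t = -75/25 = -3.
Foot F = X_0 − (-3)·n = (5, 6, 2); the reflection is 2F − X_0 = (−4, −6, 2).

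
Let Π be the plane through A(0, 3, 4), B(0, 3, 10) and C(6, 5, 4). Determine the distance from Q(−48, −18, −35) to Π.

AB = (0, 0, 6) and AC = (6, 2, 0), so a normal is n = AB × AC = (−12, 36, 0).
d = |(-12)·(-48) + 36·(-18) − 108| / √(144 + 1296 + 0) = |-180| / (12√10) = 15/√10.

15/√10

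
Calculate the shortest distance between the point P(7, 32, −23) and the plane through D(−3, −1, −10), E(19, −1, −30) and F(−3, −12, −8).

23/15

DE = (22, 0, −20) and DF = (0, −11, 2), so a normal is n = DE × DF = (−220, −44, −242).
n = (−220, −44, −242); n·P − 3124 = -506; |n| = 330; distance = 506/330 = 23/15.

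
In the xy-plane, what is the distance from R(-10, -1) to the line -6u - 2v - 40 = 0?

d = |(-6)·(-10) + (-2)·(-1) − 40| / √(36 + 4) = |22|/(2√10) = 11√10/10.

11/√10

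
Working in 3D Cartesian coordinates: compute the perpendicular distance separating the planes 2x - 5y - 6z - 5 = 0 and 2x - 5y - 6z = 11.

6/√65

With common normal n = (2, -5, -6) (|n| = √65), the distance is |5 − 11|/|n| = 6/√65.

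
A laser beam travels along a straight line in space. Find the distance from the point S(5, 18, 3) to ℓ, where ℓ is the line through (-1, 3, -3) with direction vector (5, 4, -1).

Direction vector d = (5, 4, -1).
AP = (6, 15, 6), and AP × d = (-39, 36, -51).
|AP × d|² = 5418 and |d|² = 42, so the distance is √(5418/42) = √129.

√129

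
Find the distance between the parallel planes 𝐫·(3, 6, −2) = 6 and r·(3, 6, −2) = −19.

25/7

Both planes have normal n = (3, 6, −2), |n| = 7. Any point on the first plane is at distance |(-19) − 6|/|n| = 25/7 from the second.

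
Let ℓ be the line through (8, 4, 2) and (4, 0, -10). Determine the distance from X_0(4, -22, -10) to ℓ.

2√110

A direction vector is d = (-4, -4, -12).
AP = (-4, -26, -12); AP·d = 264, |AP|² = 836, |d|² = 176.
distance² = |AP|² − (AP·d)²/|d|² = 836 − 69696/176 = 440, so the distance is 2√110.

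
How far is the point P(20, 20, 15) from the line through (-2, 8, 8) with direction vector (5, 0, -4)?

3√57

Direction vector d = (5, 0, -4).
AP = (22, 12, 7), and AP × d = (-48, 123, -60).
|AP × d|² = 21033 and |d|² = 41, so the distance is √(21033/41) = √513 = 3√57.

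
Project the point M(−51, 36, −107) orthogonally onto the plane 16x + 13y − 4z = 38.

The perpendicular from M has direction n = (16, 13, −4): r = (−51, 36, −107) + λ(16, 13, −4).
Substitute into the plane: n·(M + λn) = 38 gives 80 + 441λ = 38, so λ = -2/21.
Foot = (−51, 36, −107) + (-2/21)·(16, 13, −4) = (−1103/21, 730/21, −2239/21).

(-1103/21, 730/21, -2239/21)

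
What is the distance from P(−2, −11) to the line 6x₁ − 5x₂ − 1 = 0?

42√61/61

d = |6·(-2) + (-5)·(-11) − 1| / √(36 + 25) = |42|/√61 = 42√61/61.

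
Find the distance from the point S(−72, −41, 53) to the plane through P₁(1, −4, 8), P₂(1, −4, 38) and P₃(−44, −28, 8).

P₁P₂ = (0, 0, 30) and P₁P₃ = (−45, −24, 0), so a normal is n = P₁P₂ × P₁P₃ = (720, −1350, 0).
Then n·(−72, −41, 53) − 6120 = −2610.
|n| = √(518400 + 1822500 + 0) = 1530, so the distance is |-2610|/1530 = 29/17.

29/17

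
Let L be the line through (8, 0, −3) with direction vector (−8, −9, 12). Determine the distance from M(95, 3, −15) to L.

Direction vector d = (−8, −9, 12).
AP = (87, 3, −12); AP·d = -867, |AP|² = 7722, |d|² = 289.
distance² = |AP|² − (AP·d)²/|d|² = 7722 − 751689/289 = 5121, so the distance is 3√569.

3√569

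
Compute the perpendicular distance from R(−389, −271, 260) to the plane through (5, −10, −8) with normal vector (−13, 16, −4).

6

The plane has equation n·(r − (5, −10, −8)) = 0, i.e. n·r = -193.
d = |(-13)·(-389) + 16·(-271) + (-4)·260 − (-193)| / √(169 + 256 + 16) = |-126| / 21 = 6.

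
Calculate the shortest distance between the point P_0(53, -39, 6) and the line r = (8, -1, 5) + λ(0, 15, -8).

√2314

Direction vector d = (0, 15, -8).
AP = (45, -38, 1); AP·d = -578, |AP|² = 3470, |d|² = 289.
distance² = |AP|² − (AP·d)²/|d|² = 3470 − 334084/289 = 2314, so the distance is √2314.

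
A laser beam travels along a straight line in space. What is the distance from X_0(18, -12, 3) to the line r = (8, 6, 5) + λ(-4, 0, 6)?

2√94

Direction vector d = (-4, 0, 6).
AP = (10, -18, -2), and AP × d = (-108, -52, -72).
|AP × d|² = 19552 and |d|² = 52, so the distance is √(19552/52) = √376 = 2√94.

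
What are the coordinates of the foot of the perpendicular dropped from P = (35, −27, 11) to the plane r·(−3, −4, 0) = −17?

The perpendicular from P has direction n = (−3, −4, 0): r = (35, −27, 11) + t(−3, −4, 0).
Substitute into the plane: n·(P + tn) = -17 gives 3 + 25t = -17, so t = -4/5.
Foot = (35, −27, 11) + (-4/5)·(−3, −4, 0) = (187/5, −119/5, 11).

(187/5, -119/5, 11)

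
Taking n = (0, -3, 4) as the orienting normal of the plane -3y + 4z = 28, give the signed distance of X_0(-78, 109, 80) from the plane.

n·X_0 − 28 = -35.
|n| = 5, so the signed distance is -35/5 = -7.

-7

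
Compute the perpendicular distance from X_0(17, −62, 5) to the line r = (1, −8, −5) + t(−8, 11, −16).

Direction vector d = (−8, 11, −16).
AP = (16, −54, 10); AP·d = -882, |AP|² = 3272, |d|² = 441.
distance² = |AP|² − (AP·d)²/|d|² = 3272 − 777924/441 = 1508, so the distance is 2√377.

2√377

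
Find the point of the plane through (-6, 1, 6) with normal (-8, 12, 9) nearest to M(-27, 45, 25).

The perpendicular from M has direction n = (-8, 12, 9): r = (-27, 45, 25) + μ(-8, 12, 9).
Substitute into the plane: n·(M + μn) = 114 gives 981 + 289μ = 114, so μ = -3.
Foot = (-27, 45, 25) + (-3)·(-8, 12, 9) = (-3, 9, -2).

(-3, 9, -2)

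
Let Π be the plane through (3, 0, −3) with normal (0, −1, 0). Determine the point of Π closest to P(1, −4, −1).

n = (0, −1, 0), |n|² = 1, and n·P − 0 = 4.
t = 4/1 = 4, so the foot is P − t·n = (1, −4, −1) − 4·(0, −1, 0) = (1, 0, −1).

(1, 0, -1)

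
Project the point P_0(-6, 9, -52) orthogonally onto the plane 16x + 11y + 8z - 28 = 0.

The perpendicular from P_0 has direction n = (16, 11, 8): r = (-6, 9, -52) + μ(16, 11, 8).
Substitute into the plane: n·(P_0 + μn) = 28 gives -413 + 441μ = 28, so μ = 1.
Foot = (-6, 9, -52) + 1·(16, 11, 8) = (10, 20, -44).

(10, 20, -44)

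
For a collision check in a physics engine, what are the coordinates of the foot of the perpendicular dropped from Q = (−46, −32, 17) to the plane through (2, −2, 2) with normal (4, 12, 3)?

(-34, 4, 26)

n = (4, 12, 3), |n|² = 169, and n·Q − (-10) = -507.
t = -507/169 = -3, so the foot is Q − t·n = (−46, −32, 17) − (-3)·(4, 12, 3) = (−34, 4, 26).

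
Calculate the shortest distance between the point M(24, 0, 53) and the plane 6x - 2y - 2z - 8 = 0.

Normal vector n = (6, -2, -2), and n·(24, 0, 53) - 8 = 30.
|n| = √(36 + 4 + 4) = 2√11, so the distance is |30|/(2√11) = 15√11/11.

15√11/11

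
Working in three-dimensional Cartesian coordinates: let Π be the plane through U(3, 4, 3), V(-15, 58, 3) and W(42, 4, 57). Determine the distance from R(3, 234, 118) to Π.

UV = (-18, 54, 0) and UW = (39, 0, 54), so a normal is n = UV × UW = (2916, 972, -2106).
d = |2916·3 + 972·234 + (-2106)·118 − 6318| / √(8503056 + 944784 + 4435236) = |-18630| / 3726 = 5.

5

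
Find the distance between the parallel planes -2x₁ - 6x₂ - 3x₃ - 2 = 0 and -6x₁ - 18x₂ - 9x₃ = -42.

Divide the second equation by 3 to match normals: -2x₁ - 6x₂ - 3x₃ = -14.
Both planes have normal n = (-2, -6, -3), |n| = 7. Any point on the first plane is at distance |(-14) − 2|/|n| = 16/7 from the second.

16/7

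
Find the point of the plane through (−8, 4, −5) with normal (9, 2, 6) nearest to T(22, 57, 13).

(-14, 49, -11)

n = (9, 2, 6), |n|² = 121, and n·T − (-94) = 484.
t = 484/121 = 4, so the foot is T − t·n = (22, 57, 13) − 4·(9, 2, 6) = (−14, 49, −11).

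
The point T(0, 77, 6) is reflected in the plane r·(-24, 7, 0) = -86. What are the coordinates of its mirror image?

(48, 63, 6)

n = (-24, 7, 0), |n|² = 625, n·T − (-86) = 625, so t = 625/625 = 1.
Foot F = T − 1·n = (24, 70, 6); the reflection is 2F − T = (48, 63, 6).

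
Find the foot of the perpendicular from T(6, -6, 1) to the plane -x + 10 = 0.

The perpendicular from T has direction n = (-1, 0, 0): r = (6, -6, 1) + λ(-1, 0, 0).
Substitute into the plane: n·(T + λn) = -10 gives -6 + 1λ = -10, so λ = -4.
Foot = (6, -6, 1) + (-4)·(-1, 0, 0) = (10, -6, 1).

(10, -6, 1)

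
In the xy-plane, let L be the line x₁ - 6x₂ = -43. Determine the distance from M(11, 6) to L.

18/√37

The normal to the line is n = (1, -6) with |n| = √37.
|n·M − (-43)| = |-25 − (-43)| = 18, so the distance is 18/√37 = 18√37/37.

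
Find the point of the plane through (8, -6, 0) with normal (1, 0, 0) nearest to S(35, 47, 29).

n = (1, 0, 0), |n|² = 1, and n·S − 8 = 27.
t = 27/1 = 27, so the foot is S − t·n = (35, 47, 29) − 27·(1, 0, 0) = (8, 47, 29).

(8, 47, 29)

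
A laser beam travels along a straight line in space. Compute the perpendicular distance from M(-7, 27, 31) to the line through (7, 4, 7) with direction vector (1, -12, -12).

√145

Direction vector d = (1, -12, -12).
AP = (-14, 23, 24), and AP × d = (12, -144, 145).
|AP × d|² = 41905 and |d|² = 289, so the distance is √(41905/289) = √145.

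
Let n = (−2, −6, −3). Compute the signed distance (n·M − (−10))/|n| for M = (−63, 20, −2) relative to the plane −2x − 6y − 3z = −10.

n·M − (-10) = 22.
|n| = 7, so the signed distance is 22/7.

22/7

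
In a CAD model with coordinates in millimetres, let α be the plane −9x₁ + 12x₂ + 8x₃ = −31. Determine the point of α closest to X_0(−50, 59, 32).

n = (−9, 12, 8), |n|² = 289, and n·X_0 − (-31) = 1445.
t = 1445/289 = 5, so the foot is X_0 − t·n = (−50, 59, 32) − 5·(−9, 12, 8) = (−5, −1, −8).

(-5, -1, -8)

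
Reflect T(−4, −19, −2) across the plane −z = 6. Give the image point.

(-4, -19, -10)

With n = (0, 0, −1), the signed offset is (n·T − 6)/|n|² = -4/1 = -4.
T' = T − 2t·n = (−4, −19, −2) − (-8)·(0, 0, −1) = (−4, −19, −10).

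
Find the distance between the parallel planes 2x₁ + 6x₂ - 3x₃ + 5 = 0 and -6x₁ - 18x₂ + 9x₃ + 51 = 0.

22/7

Divide the second equation by -3 to match normals: 2x₁ + 6x₂ - 3x₃ = 17.
Both planes have normal n = (2, 6, -3), |n| = 7. Any point on the first plane is at distance |17 − (-5)|/|n| = 22/7 from the second.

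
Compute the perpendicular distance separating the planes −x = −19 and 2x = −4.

Divide the second equation by -2 to match normals: −x = 2.
Both planes have normal n = (−1, 0, 0), |n| = 1. Any point on the first plane is at distance |2 − (-19)|/|n| = 21/1 = 21 from the second.

21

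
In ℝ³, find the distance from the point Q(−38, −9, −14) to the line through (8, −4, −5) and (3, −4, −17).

A direction vector is d = (−5, 0, −12).
AP = (−46, −5, −9); AP·d = 338, |AP|² = 2222, |d|² = 169.
distance² = |AP|² − (AP·d)²/|d|² = 2222 − 114244/169 = 1546, so the distance is √1546.

√1546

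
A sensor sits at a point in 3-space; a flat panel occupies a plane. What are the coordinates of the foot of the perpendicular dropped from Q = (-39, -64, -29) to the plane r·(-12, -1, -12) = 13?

n = (-12, -1, -12), |n|² = 289, and n·Q − 13 = 867.
t = 867/289 = 3, so the foot is Q − t·n = (-39, -64, -29) − 3·(-12, -1, -12) = (-3, -61, 7).

(-3, -61, 7)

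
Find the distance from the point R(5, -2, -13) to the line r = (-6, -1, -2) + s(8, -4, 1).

9√2

Direction vector d = (8, -4, 1).
AP = (11, -1, -11); AP·d = 81, |AP|² = 243, |d|² = 81.
distance² = |AP|² − (AP·d)²/|d|² = 243 − 6561/81 = 162, so the distance is 9√2.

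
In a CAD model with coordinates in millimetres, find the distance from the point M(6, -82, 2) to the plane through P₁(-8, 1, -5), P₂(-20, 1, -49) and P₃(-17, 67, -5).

P₁P₂ = (-12, 0, -44) and P₁P₃ = (-9, 66, 0), so a normal is n = P₁P₂ × P₁P₃ = (2904, 396, -792).
d = |2904·6 + 396·(-82) + (-792)·2 − (-18876)| / √(8433216 + 156816 + 627264) = |2244| / 3036 = 17/23.

17/23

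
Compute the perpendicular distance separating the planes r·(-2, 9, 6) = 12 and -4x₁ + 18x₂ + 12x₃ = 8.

8/11

Divide the second equation by 2 to match normals: -2x₁ + 9x₂ + 6x₃ = 4.
With common normal n = (-2, 9, 6) (|n| = 11), the distance is |12 − 4|/|n| = 8/11.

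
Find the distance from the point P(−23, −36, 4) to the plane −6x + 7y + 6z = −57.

3

Normal vector n = (−6, 7, 6), and n·(−23, −36, 4) − (−57) = −33.
|n| = √(36 + 49 + 36) = 11, so the distance is |-33|/11 = 3.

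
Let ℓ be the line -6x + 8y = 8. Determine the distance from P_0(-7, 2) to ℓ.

d = |(-6)·(-7) + 8·2 − 8| / √(36 + 64) = |50|/10 = 5.

5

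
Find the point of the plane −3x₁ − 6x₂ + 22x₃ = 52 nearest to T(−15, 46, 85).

(-6, 64, 19)

The perpendicular from T has direction n = (−3, −6, 22): r = (−15, 46, 85) + μ(−3, −6, 22).
Substitute into the plane: n·(T + μn) = 52 gives 1639 + 529μ = 52, so μ = -3.
Foot = (−15, 46, 85) + (-3)·(−3, −6, 22) = (−6, 64, 19).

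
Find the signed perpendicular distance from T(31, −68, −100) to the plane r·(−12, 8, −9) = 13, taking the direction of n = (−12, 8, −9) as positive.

n·T − 13 = -29.
|n| = 17, so the signed distance is -29/17.

-29/17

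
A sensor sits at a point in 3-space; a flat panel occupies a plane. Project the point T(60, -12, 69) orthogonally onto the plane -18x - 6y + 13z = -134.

n = (-18, -6, 13), |n|² = 529, and n·T − (-134) = 23.
t = 23/529 = 1/23, so the foot is T − t·n = (60, -12, 69) − (1/23)·(-18, -6, 13) = (1398/23, -270/23, 1574/23).

(1398/23, -270/23, 1574/23)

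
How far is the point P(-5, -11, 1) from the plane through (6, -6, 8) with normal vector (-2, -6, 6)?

The plane has equation n·(r − (6, -6, 8)) = 0, i.e. n·r = 72.
Then n·(-5, -11, 1) - 72 = 10.
|n| = √(4 + 36 + 36) = 2√19, so the distance is |10|/(2√19) = 5√19/19.

5/√19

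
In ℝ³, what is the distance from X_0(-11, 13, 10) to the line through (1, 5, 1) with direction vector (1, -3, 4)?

17

Direction vector d = (1, -3, 4).
AP = (-12, 8, 9); AP·d = 0, |AP|² = 289, |d|² = 26.
distance² = |AP|² − (AP·d)²/|d|² = 289 − 0/26 = 289, so the distance is 17.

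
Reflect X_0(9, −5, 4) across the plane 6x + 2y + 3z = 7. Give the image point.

n = (6, 2, 3), |n|² = 49, n·X_0 − 7 = 49, so t = 49/49 = 1.
Foot F = X_0 − 1·n = (3, −7, 1); the reflection is 2F − X_0 = (−3, −9, −2).

(-3, -9, -2)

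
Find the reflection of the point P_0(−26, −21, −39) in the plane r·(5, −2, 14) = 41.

n = (5, −2, 14), |n|² = 225, n·P_0 − 41 = -675, so t = -675/225 = -3.
Foot F = P_0 − (-3)·n = (−11, −27, 3); the reflection is 2F − P_0 = (4, −33, 45).

(4, -33, 45)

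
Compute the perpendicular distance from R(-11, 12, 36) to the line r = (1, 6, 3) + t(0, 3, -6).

Direction vector d = (0, 3, -6).
AP = (-12, 6, 33), and AP × d = (-135, -72, -36).
|AP × d|² = 24705 and |d|² = 45, so the distance is √(24705/45) = √549 = 3√61.

3√61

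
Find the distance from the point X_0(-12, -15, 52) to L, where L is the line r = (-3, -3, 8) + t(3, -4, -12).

8√10

Direction vector d = (3, -4, -12).
AP = (-9, -12, 44); AP·d = -507, |AP|² = 2161, |d|² = 169.
distance² = |AP|² − (AP·d)²/|d|² = 2161 − 257049/169 = 640, so the distance is 8√10.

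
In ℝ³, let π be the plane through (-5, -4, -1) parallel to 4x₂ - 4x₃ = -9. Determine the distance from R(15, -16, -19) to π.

3√2

Parallel planes share the normal n = (0, 4, -4); since (-5, -4, -1) lies on the plane, its equation is 4x₂ - 4x₃ = -12.
d = |4·(-16) + (-4)·(-19) − (-12)| / √(0 + 16 + 16) = |24| / (4√2) = 3√2.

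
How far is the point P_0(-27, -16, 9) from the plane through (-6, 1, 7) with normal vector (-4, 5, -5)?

The plane has equation n·(r − (-6, 1, 7)) = 0, i.e. n·r = -6.
Then n·(-27, -16, 9) - (-6) = -11.
|n| = √(16 + 25 + 25) = √66, so the distance is |-11|/√66 = 11/√66.

√66/6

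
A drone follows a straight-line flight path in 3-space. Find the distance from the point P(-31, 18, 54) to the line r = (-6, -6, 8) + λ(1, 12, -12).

2√757

Direction vector d = (1, 12, -12).
AP = (-25, 24, 46); AP·d = -289, |AP|² = 3317, |d|² = 289.
distance² = |AP|² − (AP·d)²/|d|² = 3317 − 83521/289 = 3028, so the distance is 2√757.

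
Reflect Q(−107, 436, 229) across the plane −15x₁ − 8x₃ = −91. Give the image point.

(-2059/17, 436, 3765/17)

With n = (−15, 0, −8), the signed offset is (n·Q − (-91))/|n|² = -136/289 = -8/17.
Q' = Q − 2t·n = (−107, 436, 229) − (-16/17)·(−15, 0, −8) = (−2059/17, 436, 3765/17).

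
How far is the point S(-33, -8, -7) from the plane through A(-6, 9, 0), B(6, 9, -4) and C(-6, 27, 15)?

11/√65

AB = (12, 0, -4) and AC = (0, 18, 15), so a normal is n = AB × AC = (72, -180, 216).
Then n·(-33, -8, -7) - (-2052) = -396.
|n| = √(5184 + 32400 + 46656) = 36√65, so the distance is |-396|/(36√65) = 11/√65.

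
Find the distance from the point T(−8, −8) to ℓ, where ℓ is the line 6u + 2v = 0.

d = |6·(-8) + 2·(-8) − 0| / √(36 + 4) = |-64|/(2√10) = 32/√10.

32/√10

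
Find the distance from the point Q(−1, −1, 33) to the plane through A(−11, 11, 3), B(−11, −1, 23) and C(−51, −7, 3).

AB = (0, −12, 20) and AC = (−40, −18, 0), so a normal is n = AB × AC = (360, −800, −480).
n = (360, −800, −480); n·P − (-14200) = -1200; |n| = 1000; distance = 1200/1000 = 6/5.

6/5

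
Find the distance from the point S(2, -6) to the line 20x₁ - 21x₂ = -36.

202/29

d = |20·2 + (-21)·(-6) − (-36)| / √(400 + 441) = |202|/29 = 202/29.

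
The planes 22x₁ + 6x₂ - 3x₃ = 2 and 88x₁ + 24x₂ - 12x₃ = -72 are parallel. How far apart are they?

Divide the second equation by 4 to match normals: 22x₁ + 6x₂ - 3x₃ = -18.
With common normal n = (22, 6, -3) (|n| = 23), the distance is |2 − (-18)|/|n| = 20/23.

20/23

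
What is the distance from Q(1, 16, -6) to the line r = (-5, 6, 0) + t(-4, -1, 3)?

2√17

Direction vector d = (-4, -1, 3).
AP = (6, 10, -6); AP·d = -52, |AP|² = 172, |d|² = 26.
distance² = |AP|² − (AP·d)²/|d|² = 172 − 2704/26 = 68, so the distance is 2√17.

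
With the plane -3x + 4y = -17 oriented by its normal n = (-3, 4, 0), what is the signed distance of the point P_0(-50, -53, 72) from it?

-9

n·P_0 − (-17) = -45.
|n| = 5, so the signed distance is -45/5 = -9.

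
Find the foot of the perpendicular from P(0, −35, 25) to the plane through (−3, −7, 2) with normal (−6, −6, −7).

(-6/11, -391/11, 268/11)

n = (−6, −6, −7), |n|² = 121, and n·P − 46 = -11.
t = -11/121 = -1/11, so the foot is P − t·n = (0, −35, 25) − (-1/11)·(−6, −6, −7) = (−6/11, −391/11, 268/11).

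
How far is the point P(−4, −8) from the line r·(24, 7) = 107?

259/25

d = |24·(-4) + 7·(-8) − 107| / √(576 + 49) = |-259|/25 = 259/25.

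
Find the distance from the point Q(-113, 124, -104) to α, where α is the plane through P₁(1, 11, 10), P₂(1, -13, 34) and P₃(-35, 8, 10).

P₁P₂ = (0, -24, 24) and P₁P₃ = (-36, -3, 0), so a normal is n = P₁P₂ × P₁P₃ = (72, -864, -864).
n = (72, -864, -864); n·P − (-18072) = -7344; |n| = 1224; distance = 7344/1224 = 6.

6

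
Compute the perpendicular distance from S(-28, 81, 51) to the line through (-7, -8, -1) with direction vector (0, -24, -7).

Direction vector d = (0, -24, -7).
AP = (-21, 89, 52), and AP × d = (625, -147, 504).
|AP × d|² = 666250 and |d|² = 625, so the distance is √(666250/625) = √1066.

√1066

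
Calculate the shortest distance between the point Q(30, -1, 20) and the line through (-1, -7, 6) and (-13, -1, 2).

√409

A direction vector is d = (-12, 6, -4).
AP = (31, 6, 14); AP·d = -392, |AP|² = 1193, |d|² = 196.
distance² = |AP|² − (AP·d)²/|d|² = 1193 − 153664/196 = 409, so the distance is √409.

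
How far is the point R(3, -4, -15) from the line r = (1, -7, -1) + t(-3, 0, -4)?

Direction vector d = (-3, 0, -4).
AP = (2, 3, -14), and AP × d = (-12, 50, 9).
|AP × d|² = 2725 and |d|² = 25, so the distance is √(2725/25) = √109.

√109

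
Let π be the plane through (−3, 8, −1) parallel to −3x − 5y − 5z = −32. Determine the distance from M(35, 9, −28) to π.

Parallel planes share the normal n = (−3, −5, −5); since (−3, 8, −1) lies on the plane, its equation is −3x − 5y − 5z = -26.
n = (−3, −5, −5); n·P − (-26) = 16; |n| = √59; distance = 16/√59.

16/√59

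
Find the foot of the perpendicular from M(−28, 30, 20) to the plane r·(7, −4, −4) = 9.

(7, 10, 0)

The perpendicular from M has direction n = (7, −4, −4): r = (−28, 30, 20) + λ(7, −4, −4).
Substitute into the plane: n·(M + λn) = 9 gives -396 + 81λ = 9, so λ = 5.
Foot = (−28, 30, 20) + 5·(7, −4, −4) = (7, 10, 0).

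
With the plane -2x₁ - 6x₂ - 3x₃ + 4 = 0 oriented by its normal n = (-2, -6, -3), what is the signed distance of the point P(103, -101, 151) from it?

n·P − (-4) = -49.
|n| = 7, so the signed distance is -49/7 = -7.

-7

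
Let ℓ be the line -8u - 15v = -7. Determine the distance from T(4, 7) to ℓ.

130/17

d = |(-8)·4 + (-15)·7 − (-7)| / √(64 + 225) = |-130|/17 = 130/17.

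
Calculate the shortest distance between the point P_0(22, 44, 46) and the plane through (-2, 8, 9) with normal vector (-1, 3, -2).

The plane has equation n·(r − (-2, 8, 9)) = 0, i.e. n·r = 8.
Then n·(22, 44, 46) - 8 = 10.
|n| = √(1 + 9 + 4) = √14, so the distance is |10|/√14 = 10/√14.

5√14/7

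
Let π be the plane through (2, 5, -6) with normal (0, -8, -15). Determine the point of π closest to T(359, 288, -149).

n = (0, -8, -15), |n|² = 289, and n·T − 50 = -119.
t = -119/289 = -7/17, so the foot is T − t·n = (359, 288, -149) − (-7/17)·(0, -8, -15) = (359, 4840/17, -2638/17).

(359, 4840/17, -2638/17)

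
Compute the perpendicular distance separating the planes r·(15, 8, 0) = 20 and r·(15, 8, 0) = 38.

Both planes have normal n = (15, 8, 0), |n| = 17. Any point on the first plane is at distance |38 − 20|/|n| = 18/17 from the second.

18/17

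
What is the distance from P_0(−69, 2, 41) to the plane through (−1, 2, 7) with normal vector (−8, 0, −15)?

2

The plane has equation n·(r − (−1, 2, 7)) = 0, i.e. n·r = -97.
d = |(-8)·(-69) + (-15)·41 − (-97)| / √(64 + 0 + 225) = |34| / 17 = 2.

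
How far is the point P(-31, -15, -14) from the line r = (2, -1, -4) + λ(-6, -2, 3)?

Direction vector d = (-6, -2, 3).
AP = (-33, -14, -10), and AP × d = (-62, 159, -18).
|AP × d|² = 29449 and |d|² = 49, so the distance is √(29449/49) = √601.

√601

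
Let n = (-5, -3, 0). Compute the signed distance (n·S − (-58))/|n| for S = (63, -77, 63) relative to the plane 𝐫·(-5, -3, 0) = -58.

n·S − (-58) = -26.
|n| = √34, so the signed distance is -13√34/17.

-13√34/17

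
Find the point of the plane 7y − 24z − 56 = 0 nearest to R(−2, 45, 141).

(-2, 80, 21)

The perpendicular from R has direction n = (0, 7, −24): r = (−2, 45, 141) + λ(0, 7, −24).
Substitute into the plane: n·(R + λn) = 56 gives -3069 + 625λ = 56, so λ = 5.
Foot = (−2, 45, 141) + 5·(0, 7, −24) = (−2, 80, 21).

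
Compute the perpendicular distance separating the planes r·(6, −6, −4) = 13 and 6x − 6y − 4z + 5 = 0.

Both planes have normal n = (6, −6, −4), |n| = 2√22. Any point on the first plane is at distance |(-5) − 13|/|n| = 18/(2√22) = 9/√22 from the second.

9/√22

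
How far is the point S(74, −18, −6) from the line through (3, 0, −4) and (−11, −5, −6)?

√1769

A direction vector is d = (−14, −5, −2).
AP = (71, −18, −2); AP·d = -900, |AP|² = 5369, |d|² = 225.
distance² = |AP|² − (AP·d)²/|d|² = 5369 − 810000/225 = 1769, so the distance is √1769.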